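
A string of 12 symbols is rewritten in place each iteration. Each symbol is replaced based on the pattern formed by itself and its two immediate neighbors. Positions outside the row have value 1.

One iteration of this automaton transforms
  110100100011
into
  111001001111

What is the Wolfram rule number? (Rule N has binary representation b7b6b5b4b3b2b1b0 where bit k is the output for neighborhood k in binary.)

position 0: 111 → 1  (bit 7 = 1)
position 1: 110 → 1  (bit 6 = 1)
position 2: 101 → 1  (bit 5 = 1)
position 4: 100 → 0  (bit 4 = 0)
position 10: 011 → 1  (bit 3 = 1)
position 3: 010 → 0  (bit 2 = 0)
position 5: 001 → 1  (bit 1 = 1)
position 8: 000 → 1  (bit 0 = 1)
bits b7..b0 = 11101011 = 235

235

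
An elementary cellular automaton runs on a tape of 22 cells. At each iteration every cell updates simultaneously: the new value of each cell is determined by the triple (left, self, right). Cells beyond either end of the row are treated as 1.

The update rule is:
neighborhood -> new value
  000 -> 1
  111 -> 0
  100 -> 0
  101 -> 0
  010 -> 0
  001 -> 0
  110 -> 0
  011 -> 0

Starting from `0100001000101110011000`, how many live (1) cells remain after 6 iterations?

0001100010000000000010
0100001000111111111000
0001100010000000000010  (repeats iteration 1; period 2)
iteration 6: 0100001000111111111000
count of 1: 11

11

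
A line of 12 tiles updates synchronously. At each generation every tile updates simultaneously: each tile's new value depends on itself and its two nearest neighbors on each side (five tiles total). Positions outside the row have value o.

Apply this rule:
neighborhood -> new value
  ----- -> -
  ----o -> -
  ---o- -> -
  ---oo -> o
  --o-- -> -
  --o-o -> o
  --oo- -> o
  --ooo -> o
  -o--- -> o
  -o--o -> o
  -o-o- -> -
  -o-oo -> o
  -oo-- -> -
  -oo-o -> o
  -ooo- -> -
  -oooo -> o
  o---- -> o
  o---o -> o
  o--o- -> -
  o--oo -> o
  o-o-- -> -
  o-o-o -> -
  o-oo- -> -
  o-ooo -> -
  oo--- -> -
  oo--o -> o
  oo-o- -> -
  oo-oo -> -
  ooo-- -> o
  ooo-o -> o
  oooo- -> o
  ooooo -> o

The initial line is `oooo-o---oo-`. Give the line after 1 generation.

oooo--ooooo-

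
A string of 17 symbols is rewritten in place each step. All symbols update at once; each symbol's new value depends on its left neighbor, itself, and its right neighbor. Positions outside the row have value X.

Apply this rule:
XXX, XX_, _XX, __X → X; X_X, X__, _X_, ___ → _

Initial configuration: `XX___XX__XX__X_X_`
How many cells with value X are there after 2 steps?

XX__XXX_XXX_X____
XX_XXXX_XXX_____X
count of X: 10

10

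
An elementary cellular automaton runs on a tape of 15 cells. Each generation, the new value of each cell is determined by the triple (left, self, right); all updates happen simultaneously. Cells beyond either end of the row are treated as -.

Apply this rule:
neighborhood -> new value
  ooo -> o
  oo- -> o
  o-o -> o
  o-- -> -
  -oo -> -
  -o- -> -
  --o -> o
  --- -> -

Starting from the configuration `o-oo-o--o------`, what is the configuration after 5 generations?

-o-oo--o-------
o-o-o-o--------
-o-o-o---------
o-o-o----------
-o-o-----------

-o-o-----------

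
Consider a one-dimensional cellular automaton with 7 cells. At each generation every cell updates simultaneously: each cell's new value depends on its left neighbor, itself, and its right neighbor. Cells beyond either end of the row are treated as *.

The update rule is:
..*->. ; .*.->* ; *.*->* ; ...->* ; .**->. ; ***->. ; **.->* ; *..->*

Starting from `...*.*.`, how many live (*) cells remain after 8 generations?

generation 1: **.****
generation 2: .**....
generation 3: *.****.
generation 4: **...**
generation 5: .***...
generation 6: *..***.
generation 7: **...**  (repeats generation 4; period 3)
generation 8: .***...
count of *: 3

3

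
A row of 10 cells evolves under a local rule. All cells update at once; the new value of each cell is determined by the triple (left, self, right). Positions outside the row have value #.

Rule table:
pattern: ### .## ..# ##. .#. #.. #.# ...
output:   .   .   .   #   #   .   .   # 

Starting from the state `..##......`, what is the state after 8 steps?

.#.#..#.#.

...#.####.
.#.#....#.
.#.#.##.#.
.#.#..#.#.
.#.#..#.#.  (fixed point — unchanged through step 8)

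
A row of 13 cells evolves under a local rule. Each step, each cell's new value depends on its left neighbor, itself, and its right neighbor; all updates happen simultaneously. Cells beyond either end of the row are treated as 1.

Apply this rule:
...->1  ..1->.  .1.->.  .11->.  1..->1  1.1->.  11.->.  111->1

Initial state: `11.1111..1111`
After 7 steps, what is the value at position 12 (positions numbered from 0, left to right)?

.

step 1: 1...11.1..111
step 2: .11.....1..11
step 3: ...1111..1..1
step 4: 11..11.1..1..
step 5: 1.1.....1..1.
step 6: ...1111..1...
step 7: 11..11.1..11.
position 12 holds .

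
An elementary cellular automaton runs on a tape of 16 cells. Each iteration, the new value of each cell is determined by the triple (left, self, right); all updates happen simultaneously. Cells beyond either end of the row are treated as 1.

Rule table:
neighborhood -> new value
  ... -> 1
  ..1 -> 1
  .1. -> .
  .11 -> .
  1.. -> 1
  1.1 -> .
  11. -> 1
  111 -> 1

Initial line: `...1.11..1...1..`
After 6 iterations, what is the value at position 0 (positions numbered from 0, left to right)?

1

111...111.111.11
111111.11..11..1
111111..111.111.
11111111.11..11.
11111111..111.1.
1111111111.11...
position 0 holds 1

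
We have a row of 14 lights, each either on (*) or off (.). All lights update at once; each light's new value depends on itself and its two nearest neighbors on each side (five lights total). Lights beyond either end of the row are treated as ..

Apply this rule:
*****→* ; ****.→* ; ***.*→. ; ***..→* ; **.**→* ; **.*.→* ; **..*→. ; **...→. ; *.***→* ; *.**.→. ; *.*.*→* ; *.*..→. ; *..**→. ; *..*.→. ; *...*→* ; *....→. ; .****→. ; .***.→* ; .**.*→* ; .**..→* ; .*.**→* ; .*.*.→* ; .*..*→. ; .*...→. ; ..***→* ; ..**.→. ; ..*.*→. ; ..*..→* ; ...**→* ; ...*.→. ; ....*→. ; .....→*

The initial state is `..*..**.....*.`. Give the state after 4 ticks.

..*...*..*..*.
..*.*.*..*..*.
...***...*..*.
*.****.*.*..*.

*.****.*.*..*.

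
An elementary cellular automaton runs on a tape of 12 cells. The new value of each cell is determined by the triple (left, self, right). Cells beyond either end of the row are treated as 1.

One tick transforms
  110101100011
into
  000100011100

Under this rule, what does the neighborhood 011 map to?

At position 5 the neighborhood is 011; the next row has 0 there.

0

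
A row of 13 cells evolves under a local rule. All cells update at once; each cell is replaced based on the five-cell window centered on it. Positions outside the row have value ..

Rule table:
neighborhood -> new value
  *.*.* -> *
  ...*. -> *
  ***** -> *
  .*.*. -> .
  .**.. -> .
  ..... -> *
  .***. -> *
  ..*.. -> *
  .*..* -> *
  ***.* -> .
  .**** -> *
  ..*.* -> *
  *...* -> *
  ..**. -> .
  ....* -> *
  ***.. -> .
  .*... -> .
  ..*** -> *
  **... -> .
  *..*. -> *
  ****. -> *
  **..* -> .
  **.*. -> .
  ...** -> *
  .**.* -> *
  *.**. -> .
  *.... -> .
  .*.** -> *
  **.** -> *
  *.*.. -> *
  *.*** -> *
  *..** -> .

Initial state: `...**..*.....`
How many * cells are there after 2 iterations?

6

iteration 1: ***...**..***
iteration 2: **..**....**.
count of *: 6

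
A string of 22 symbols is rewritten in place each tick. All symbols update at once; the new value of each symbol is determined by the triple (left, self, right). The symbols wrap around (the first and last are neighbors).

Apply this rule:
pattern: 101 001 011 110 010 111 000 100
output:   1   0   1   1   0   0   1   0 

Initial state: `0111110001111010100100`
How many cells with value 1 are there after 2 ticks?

0100010101001101000001
1001001010001110011100
count of 1: 10

10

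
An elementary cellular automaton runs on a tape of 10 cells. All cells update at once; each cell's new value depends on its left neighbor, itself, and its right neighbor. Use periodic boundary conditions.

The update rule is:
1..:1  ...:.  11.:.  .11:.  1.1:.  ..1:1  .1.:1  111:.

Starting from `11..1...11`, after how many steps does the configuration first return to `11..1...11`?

6

..1111.1..
.1.....11.
111...1..1
...1.1111.
..11.....1
11..1...11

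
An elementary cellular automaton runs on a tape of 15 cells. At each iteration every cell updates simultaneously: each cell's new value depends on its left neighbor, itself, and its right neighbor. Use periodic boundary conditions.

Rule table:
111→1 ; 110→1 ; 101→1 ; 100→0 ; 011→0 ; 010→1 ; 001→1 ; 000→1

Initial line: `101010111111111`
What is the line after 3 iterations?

111111110111111

111111011111111
111111101111111
111111110111111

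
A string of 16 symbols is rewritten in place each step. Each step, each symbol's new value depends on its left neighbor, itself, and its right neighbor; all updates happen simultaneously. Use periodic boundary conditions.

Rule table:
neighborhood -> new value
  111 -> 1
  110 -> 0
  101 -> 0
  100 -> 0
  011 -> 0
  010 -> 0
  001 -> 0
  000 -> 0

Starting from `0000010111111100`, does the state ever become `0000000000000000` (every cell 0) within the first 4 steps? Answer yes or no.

yes

0000000011111000
0000000001110000
0000000000100000
0000000000000000
all cells are 0 at step 4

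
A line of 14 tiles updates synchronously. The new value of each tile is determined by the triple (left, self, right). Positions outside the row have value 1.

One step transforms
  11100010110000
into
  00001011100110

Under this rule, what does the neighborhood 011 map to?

At position 8 the neighborhood is 011; the next row has 1 there.

1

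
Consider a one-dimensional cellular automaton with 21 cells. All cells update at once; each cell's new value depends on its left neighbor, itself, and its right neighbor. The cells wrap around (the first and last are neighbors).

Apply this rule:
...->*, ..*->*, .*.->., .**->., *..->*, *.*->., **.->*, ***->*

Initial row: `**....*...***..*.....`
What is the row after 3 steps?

**.*****.***.****.***

.*****.***.****.*****
..****..**..***..****
**.*****.***.****.***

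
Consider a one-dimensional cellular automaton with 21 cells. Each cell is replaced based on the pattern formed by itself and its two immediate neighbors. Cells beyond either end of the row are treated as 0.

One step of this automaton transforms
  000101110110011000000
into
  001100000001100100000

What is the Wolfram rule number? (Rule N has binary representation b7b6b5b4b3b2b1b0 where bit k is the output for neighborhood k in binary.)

position 6: 111 → 0  (bit 7 = 0)
position 7: 110 → 0  (bit 6 = 0)
position 4: 101 → 0  (bit 5 = 0)
position 11: 100 → 1  (bit 4 = 1)
position 5: 011 → 0  (bit 3 = 0)
position 3: 010 → 1  (bit 2 = 1)
position 2: 001 → 1  (bit 1 = 1)
position 0: 000 → 0  (bit 0 = 0)
bits b7..b0 = 00010110 = 22

22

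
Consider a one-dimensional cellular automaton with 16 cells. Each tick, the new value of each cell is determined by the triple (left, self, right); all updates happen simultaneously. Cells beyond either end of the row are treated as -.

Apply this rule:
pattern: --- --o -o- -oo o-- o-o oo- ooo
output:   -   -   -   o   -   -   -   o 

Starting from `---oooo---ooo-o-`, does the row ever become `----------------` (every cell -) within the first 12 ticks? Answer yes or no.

yes

tick 1: ---ooo----oo----
tick 2: ---oo-----o-----
tick 3: ---o------------
tick 4: ----------------
all cells are - at tick 4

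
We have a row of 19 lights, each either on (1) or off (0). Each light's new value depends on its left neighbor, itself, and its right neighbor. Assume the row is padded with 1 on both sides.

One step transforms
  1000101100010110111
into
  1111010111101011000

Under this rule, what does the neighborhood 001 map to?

At position 3 the neighborhood is 001; the next row has 1 there.

1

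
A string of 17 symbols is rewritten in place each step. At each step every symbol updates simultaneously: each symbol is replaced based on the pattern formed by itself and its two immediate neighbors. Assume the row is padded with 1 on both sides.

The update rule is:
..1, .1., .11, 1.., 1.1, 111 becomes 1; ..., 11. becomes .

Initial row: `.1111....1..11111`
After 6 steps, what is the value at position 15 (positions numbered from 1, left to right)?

1111.1..111111111
111.1111111111111
11.11111111111111
1.111111111111111
.1111111111111111
11111111111111111
position 15 holds 1

1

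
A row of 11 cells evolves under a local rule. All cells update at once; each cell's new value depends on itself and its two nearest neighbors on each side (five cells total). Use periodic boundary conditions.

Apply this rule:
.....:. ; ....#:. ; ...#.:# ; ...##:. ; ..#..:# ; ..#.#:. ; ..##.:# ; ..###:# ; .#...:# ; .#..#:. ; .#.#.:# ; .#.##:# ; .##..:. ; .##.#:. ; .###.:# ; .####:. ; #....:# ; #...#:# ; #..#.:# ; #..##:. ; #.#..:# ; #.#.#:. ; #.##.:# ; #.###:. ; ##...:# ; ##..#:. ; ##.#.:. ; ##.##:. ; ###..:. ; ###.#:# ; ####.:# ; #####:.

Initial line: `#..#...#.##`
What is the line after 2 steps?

..#..##..##

..#####.#.#
..#..##..##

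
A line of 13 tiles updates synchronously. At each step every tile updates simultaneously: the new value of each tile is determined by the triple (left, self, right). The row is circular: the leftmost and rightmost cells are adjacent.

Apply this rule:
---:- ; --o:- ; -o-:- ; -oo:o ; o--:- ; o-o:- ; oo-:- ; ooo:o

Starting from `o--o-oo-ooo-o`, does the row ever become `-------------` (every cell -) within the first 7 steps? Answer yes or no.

-----o--oo--o
--------o----
-------------
all cells are - at step 3

yes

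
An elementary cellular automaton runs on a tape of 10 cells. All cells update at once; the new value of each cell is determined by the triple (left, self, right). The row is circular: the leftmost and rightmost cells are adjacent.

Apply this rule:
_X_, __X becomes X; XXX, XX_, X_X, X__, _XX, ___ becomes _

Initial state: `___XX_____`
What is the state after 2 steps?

_XX_______

__X_______
_XX_______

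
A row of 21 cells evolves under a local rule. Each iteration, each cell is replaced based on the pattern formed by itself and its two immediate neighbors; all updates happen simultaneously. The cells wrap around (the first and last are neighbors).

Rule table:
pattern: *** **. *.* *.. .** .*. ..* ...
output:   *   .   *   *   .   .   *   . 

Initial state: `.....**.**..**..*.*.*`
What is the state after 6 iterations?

.*.*.**.**..**..*.*.*

*...*..*..**..**.*.*.
.*.*.**.**..**..*.*.*
*.*.*..*..**..**.*.*.
.*.*.**.**..**..*.*.*  (repeats iteration 2; period 2)
iteration 6: .*.*.**.**..**..*.*.*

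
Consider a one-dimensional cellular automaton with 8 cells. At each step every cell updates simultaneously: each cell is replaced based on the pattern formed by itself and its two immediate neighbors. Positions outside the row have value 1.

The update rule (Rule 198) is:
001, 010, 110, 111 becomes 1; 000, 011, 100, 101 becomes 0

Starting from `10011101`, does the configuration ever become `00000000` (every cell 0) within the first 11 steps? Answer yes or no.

10101100
10100101
10101100  (repeats step 1; period 2)
step 11: 10101100
step 11 is 10101100, still not uniform 0

no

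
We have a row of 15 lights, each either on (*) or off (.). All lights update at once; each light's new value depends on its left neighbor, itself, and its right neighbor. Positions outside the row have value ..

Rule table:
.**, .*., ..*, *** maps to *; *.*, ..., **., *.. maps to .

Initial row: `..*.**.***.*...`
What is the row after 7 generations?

.**.*..**..*...
**..*.**..**...
*..**.*..**....
*.**..*.**.....
*.*..**.*......
*.*.**..*......
*.*.*..**......

*.*.*..**......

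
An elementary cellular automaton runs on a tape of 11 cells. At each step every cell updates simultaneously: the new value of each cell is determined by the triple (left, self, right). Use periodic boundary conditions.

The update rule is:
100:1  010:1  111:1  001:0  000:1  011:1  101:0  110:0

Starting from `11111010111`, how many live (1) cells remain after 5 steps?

11110010111
11101010111
11001010111
10101010111
00101010111
count of 1: 6

6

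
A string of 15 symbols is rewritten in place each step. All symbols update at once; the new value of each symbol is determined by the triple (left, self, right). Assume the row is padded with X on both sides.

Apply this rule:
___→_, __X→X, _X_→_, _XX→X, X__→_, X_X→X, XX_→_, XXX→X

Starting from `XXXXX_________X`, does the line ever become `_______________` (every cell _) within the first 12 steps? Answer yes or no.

no

XXXX_________XX
XXX_________XXX
XX_________XXXX
X_________XXXXX
_________XXXXXX
________XXXXXXX
_______XXXXXXXX
______XXXXXXXXX
_____XXXXXXXXXX
____XXXXXXXXXXX
___XXXXXXXXXXXX
__XXXXXXXXXXXXX
step 12 is __XXXXXXXXXXXXX, still not uniform _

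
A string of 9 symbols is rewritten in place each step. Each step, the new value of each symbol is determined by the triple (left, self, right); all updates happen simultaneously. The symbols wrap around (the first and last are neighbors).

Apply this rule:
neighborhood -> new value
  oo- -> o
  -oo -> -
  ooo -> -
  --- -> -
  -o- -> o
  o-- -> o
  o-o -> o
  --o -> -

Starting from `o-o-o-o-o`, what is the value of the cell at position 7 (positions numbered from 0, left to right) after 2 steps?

o

step 1: oooooooo-
step 2: -------oo
position 7 holds o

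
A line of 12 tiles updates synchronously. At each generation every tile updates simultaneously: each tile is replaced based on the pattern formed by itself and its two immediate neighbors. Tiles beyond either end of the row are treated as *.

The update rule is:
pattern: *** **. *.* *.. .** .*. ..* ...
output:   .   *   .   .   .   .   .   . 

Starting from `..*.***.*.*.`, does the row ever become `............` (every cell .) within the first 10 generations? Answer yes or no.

......*.....
............
all cells are . at generation 2

yes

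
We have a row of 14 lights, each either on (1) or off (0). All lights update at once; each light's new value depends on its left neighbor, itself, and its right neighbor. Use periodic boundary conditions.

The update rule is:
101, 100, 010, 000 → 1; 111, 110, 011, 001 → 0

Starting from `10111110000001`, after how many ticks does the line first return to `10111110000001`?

01000001111100
01111100000011
10000011111000
11111000000110
00000111110001
11110000001101
00001111100010
11100000011011
00011111000100
11000000110111
00111110001000
10000001101111
01111100010000
00000011011111
11111000100000
00000110111110
11110001000001
00001101111100
11100010000011
00011011111000
11000100000111
00110111110000
10001000001111
01101111100000
00010000011111
11011111000000
00100000111110
10111110000001

28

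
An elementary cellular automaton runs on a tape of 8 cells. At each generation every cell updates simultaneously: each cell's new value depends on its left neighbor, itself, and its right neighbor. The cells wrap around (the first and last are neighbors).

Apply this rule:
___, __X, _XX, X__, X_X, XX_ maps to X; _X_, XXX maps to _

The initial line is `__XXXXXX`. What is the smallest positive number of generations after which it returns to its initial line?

2

XXX____X
__XXXXXX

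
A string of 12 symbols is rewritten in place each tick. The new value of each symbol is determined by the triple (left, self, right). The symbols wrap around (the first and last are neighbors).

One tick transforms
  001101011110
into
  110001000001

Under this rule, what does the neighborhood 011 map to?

0

At position 2 the neighborhood is 011; the next row has 0 there.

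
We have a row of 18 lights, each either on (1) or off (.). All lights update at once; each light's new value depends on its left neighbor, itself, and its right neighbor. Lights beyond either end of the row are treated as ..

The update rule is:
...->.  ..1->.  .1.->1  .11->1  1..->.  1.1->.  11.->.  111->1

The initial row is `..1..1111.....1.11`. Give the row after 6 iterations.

iteration 1: ..1..111......1.1.
iteration 2: ..1..11.......1.1.
iteration 3: ..1..1........1.1.
iteration 4: ..1..1........1.1.  (fixed point — unchanged through iteration 6)

..1..1........1.1.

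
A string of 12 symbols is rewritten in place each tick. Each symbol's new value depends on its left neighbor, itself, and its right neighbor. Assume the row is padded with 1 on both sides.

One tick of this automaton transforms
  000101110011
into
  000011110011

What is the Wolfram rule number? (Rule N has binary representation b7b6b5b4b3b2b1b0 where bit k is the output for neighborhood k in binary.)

232

position 6: 111 → 1  (bit 7 = 1)
position 7: 110 → 1  (bit 6 = 1)
position 4: 101 → 1  (bit 5 = 1)
position 0: 100 → 0  (bit 4 = 0)
position 5: 011 → 1  (bit 3 = 1)
position 3: 010 → 0  (bit 2 = 0)
position 2: 001 → 0  (bit 1 = 0)
position 1: 000 → 0  (bit 0 = 0)
bits b7..b0 = 11101000 = 232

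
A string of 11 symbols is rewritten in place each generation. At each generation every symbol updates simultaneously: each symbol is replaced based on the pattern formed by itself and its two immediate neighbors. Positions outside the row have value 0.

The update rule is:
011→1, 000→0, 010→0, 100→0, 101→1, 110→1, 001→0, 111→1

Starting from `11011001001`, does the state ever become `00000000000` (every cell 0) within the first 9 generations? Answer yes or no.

11111000000
11111000000  (fixed point — unchanged through generation 9)
generation 9 is 11111000000, still not uniform 0

no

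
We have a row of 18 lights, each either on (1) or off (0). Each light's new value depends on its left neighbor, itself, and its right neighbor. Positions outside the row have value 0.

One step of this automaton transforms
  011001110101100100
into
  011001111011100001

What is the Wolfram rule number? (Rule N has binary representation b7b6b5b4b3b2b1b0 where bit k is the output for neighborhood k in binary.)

233

position 6: 111 → 1  (bit 7 = 1)
position 2: 110 → 1  (bit 6 = 1)
position 8: 101 → 1  (bit 5 = 1)
position 3: 100 → 0  (bit 4 = 0)
position 1: 011 → 1  (bit 3 = 1)
position 9: 010 → 0  (bit 2 = 0)
position 0: 001 → 0  (bit 1 = 0)
position 17: 000 → 1  (bit 0 = 1)
bits b7..b0 = 11101001 = 233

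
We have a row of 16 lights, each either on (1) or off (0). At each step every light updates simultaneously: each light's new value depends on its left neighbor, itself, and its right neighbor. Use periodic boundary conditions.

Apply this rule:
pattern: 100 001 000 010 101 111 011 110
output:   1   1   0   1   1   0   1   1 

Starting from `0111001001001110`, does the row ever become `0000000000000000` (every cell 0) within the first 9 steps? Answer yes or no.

no

1101111111111011
0111000000001110
1101100000011011
0111110000111110
1100011001100011
0110111111110110
1111100000011111
0000110000110000
0001111001111000
step 9 is 0001111001111000, still not uniform 0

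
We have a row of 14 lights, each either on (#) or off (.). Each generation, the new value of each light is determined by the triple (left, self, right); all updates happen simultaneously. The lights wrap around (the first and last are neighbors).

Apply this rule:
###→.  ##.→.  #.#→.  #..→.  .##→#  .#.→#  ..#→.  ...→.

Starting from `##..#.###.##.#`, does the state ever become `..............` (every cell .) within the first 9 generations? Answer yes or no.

no

....#.#...#..#
....#.#...#..#  (fixed point — unchanged through generation 9)
generation 9 is ....#.#...#..#, still not uniform .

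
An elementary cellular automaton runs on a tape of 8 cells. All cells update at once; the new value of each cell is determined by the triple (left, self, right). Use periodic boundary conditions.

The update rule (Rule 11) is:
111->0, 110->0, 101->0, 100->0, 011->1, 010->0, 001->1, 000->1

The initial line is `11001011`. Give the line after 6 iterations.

11001100

iteration 1: 00010010
iteration 2: 11100100
iteration 3: 10001001
iteration 4: 00110011
iteration 5: 01100110
iteration 6: 11001100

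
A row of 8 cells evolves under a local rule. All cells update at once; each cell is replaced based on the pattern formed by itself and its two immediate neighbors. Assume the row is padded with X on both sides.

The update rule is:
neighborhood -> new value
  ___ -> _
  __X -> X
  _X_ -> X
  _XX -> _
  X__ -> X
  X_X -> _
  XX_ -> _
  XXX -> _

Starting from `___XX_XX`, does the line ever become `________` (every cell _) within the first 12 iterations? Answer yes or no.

iteration 1: X_X_____
iteration 2: __XX___X
iteration 3: XX__X_X_
iteration 4: __XXX_X_
iteration 5: XX____X_
iteration 6: __X__XX_
iteration 7: XXXXX___
iteration 8: _____X_X
iteration 9: X___XX__
iteration 10: _X_X__XX
iteration 11: _X_XXX__
iteration 12: _X____XX
iteration 12 is _X____XX, still not uniform _

no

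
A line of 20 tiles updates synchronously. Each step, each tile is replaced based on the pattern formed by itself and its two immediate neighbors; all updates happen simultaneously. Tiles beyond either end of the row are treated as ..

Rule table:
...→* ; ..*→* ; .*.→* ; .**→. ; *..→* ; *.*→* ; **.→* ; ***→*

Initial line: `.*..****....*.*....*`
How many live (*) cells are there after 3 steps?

18

step 1: ****.***************
step 2: .****.**************
step 3: *.****.*************
count of *: 18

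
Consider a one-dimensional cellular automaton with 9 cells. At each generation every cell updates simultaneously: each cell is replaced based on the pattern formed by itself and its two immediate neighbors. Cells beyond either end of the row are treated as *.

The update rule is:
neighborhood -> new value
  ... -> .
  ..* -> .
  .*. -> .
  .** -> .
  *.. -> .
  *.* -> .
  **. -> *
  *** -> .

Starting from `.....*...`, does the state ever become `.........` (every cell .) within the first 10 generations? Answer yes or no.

.........
all cells are . at generation 1

yes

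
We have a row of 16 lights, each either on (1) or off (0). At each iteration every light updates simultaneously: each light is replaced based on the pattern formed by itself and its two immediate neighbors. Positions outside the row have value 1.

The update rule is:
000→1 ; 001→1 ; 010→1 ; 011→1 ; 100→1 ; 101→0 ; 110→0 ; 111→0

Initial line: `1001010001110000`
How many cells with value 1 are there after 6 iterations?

iteration 1: 0111011111001111
iteration 2: 0100010000111000
iteration 3: 0111111111100111
iteration 4: 0100000000011100
iteration 5: 0111111111110011
iteration 6: 0100000000001110
count of 1: 4

4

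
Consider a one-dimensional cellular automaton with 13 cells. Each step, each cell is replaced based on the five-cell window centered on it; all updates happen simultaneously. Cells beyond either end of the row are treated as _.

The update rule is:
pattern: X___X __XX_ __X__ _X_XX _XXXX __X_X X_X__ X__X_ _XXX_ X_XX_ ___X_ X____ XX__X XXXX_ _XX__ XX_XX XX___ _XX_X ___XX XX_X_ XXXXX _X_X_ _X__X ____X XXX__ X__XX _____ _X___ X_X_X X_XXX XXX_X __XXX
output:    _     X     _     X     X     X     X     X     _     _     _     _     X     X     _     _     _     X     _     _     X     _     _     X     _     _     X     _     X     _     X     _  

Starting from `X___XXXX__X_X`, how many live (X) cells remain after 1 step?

6

step 1: _____XX_XXX_X
count of X: 6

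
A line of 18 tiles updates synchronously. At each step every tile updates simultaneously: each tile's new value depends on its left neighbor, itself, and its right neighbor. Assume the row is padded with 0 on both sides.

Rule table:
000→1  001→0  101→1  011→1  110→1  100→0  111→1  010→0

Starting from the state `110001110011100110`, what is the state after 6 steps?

111111110011100110

110101110011100110
111011110011100110
111111110011100110
111111110011100110  (fixed point — unchanged through step 6)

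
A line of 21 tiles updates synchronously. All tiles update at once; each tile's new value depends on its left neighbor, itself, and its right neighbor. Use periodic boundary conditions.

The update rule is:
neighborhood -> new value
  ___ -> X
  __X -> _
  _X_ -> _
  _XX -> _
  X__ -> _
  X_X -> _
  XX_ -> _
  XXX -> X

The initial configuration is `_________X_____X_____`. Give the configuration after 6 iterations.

XXXXXXXX___XXX___XXXX
XXXXXXX__X__X__X__XXX
XXXXXX_____________XX
XXXXX__XXXXXXXXXXX__X
XXXX____XXXXXXXXX____
_XX__XX__XXXXXXX__XX_

_XX__XX__XXXXXXX__XX_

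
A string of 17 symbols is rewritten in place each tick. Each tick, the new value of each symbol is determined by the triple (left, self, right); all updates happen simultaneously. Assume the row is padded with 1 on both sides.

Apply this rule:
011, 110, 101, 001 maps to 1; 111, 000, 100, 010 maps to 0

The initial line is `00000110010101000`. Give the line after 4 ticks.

01100000110001111

00001110101010001
00011011010100011
00111111101000110
01100000110001111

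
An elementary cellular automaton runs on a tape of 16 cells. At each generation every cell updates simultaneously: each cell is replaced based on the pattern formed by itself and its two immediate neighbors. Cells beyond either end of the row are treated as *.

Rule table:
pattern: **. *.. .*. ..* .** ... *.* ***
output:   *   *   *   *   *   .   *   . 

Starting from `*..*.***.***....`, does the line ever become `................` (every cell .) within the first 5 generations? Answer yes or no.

generation 1: ******.***.**..*
generation 2: .....***.*******
generation 3: *...**.***......
generation 4: **.*****.**....*
generation 5: .***...*****..**
generation 5 is .***...*****..**, still not uniform .

no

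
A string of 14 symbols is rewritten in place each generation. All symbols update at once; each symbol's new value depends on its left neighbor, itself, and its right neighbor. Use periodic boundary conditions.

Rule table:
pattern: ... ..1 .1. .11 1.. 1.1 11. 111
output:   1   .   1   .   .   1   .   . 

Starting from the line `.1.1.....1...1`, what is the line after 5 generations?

11.....1......

generation 1: 1111.111.1.1.1
generation 2: ....1...11111.
generation 3: 111.1.1.......
generation 4: ...1111.11111.
generation 5: 11.....1......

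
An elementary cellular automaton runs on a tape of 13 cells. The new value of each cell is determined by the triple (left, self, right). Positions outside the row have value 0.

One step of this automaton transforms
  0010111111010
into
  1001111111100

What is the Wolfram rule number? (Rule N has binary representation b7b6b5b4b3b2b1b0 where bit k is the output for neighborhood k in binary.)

position 5: 111 → 1  (bit 7 = 1)
position 9: 110 → 1  (bit 6 = 1)
position 3: 101 → 1  (bit 5 = 1)
position 12: 100 → 0  (bit 4 = 0)
position 4: 011 → 1  (bit 3 = 1)
position 2: 010 → 0  (bit 2 = 0)
position 1: 001 → 0  (bit 1 = 0)
position 0: 000 → 1  (bit 0 = 1)
bits b7..b0 = 11101001 = 233

233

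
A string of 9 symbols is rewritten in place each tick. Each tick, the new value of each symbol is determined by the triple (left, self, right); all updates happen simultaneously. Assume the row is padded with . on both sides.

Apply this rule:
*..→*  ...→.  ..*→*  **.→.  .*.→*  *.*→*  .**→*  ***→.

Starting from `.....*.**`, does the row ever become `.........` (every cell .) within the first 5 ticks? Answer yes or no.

tick 1: ....****.
tick 2: ...**...*
tick 3: ..**.*.**
tick 4: .**.****.
tick 5: **.**...*
tick 5 is **.**...*, still not uniform .

no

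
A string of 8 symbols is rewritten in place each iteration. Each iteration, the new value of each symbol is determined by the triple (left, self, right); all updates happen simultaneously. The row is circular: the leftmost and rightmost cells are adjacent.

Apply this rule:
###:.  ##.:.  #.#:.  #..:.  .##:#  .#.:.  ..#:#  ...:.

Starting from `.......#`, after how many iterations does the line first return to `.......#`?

8

iteration 1: ......#.
iteration 2: .....#..
iteration 3: ....#...
iteration 4: ...#....
iteration 5: ..#.....
iteration 6: .#......
iteration 7: #.......
iteration 8: .......#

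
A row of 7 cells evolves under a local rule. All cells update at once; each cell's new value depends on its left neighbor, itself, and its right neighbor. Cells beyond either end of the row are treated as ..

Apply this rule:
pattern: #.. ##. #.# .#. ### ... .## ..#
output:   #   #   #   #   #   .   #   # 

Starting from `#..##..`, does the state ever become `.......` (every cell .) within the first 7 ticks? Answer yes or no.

tick 1: ######.
tick 2: #######
tick 3: #######  (fixed point — unchanged through tick 7)
tick 7 is #######, still not uniform .

no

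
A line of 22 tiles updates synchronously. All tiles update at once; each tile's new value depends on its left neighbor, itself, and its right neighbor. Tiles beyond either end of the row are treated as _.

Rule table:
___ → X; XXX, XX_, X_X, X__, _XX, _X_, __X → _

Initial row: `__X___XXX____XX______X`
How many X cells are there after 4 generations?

7

generation 1: X___X_____XX____XXXX__
generation 2: __X___XXX____XX______X  (repeats generation 0; period 2)
generation 4: __X___XXX____XX______X
count of X: 7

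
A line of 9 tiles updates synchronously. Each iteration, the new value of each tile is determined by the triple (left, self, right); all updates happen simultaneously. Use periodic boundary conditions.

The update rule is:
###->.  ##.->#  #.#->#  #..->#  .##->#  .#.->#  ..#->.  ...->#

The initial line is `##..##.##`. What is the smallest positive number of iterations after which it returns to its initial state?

.##.####.
.####..##
##..##.##

3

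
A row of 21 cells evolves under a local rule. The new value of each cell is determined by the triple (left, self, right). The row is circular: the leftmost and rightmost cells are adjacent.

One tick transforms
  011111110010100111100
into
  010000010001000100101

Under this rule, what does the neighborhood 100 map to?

0

At position 8 the neighborhood is 100; the next row has 0 there.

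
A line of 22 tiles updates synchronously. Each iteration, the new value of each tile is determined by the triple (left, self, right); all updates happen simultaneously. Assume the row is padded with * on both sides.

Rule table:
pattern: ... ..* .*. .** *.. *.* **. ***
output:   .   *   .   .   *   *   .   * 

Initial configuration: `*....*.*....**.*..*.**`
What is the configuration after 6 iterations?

*.**.*.*.**.**.*..*.*.

iteration 1: .*..*.*.*..*..*.**.*.*
iteration 2: *.**.*.*.**.**.*..*.*.
iteration 3: .*..*.*.*..*..*.**.*.*  (repeats iteration 1; period 2)
iteration 6: *.**.*.*.**.**.*..*.*.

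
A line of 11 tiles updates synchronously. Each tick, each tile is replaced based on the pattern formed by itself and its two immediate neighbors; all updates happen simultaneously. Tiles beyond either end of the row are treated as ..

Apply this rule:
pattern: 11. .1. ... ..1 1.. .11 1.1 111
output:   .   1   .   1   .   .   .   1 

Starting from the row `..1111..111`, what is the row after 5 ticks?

...1...1...

.1.11..1.1.
11....11.1.
.....1...1.
....11..11.
...1...1...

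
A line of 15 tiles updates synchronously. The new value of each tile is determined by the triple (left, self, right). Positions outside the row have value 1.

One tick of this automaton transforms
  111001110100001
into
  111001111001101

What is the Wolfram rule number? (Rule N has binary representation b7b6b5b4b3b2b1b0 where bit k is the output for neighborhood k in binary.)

position 0: 111 → 1  (bit 7 = 1)
position 2: 110 → 1  (bit 6 = 1)
position 8: 101 → 1  (bit 5 = 1)
position 3: 100 → 0  (bit 4 = 0)
position 5: 011 → 1  (bit 3 = 1)
position 9: 010 → 0  (bit 2 = 0)
position 4: 001 → 0  (bit 1 = 0)
position 11: 000 → 1  (bit 0 = 1)
bits b7..b0 = 11101001 = 233

233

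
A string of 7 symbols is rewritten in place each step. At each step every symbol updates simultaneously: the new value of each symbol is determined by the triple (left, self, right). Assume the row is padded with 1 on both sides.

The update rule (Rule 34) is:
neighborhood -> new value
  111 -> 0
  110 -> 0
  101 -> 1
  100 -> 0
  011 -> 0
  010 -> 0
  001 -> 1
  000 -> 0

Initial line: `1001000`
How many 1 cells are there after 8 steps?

0010001
0100010
1000101
0001010
0010101
0101010
1010101
0101010
count of 1: 3

3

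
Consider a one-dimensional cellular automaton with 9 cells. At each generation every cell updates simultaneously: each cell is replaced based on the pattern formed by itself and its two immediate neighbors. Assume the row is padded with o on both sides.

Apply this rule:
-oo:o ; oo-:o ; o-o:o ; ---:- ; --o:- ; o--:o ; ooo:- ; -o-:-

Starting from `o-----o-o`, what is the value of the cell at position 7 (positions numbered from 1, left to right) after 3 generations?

-

oo-----oo
-oo----o-
oooo----o
position 7 holds -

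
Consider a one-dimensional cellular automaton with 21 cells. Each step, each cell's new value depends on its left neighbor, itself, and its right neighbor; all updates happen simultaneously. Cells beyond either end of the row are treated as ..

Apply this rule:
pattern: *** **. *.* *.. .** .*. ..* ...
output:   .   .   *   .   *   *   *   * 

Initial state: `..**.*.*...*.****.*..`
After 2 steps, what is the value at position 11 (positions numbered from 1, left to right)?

***.****.*****...**.*
*..**...**.....***.**
position 11 holds .

.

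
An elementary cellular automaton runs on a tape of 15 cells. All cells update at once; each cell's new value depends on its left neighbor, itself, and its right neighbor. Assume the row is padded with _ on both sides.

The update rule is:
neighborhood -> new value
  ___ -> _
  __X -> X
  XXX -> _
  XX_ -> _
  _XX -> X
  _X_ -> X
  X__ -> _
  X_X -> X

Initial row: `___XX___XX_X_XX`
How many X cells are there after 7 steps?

5

step 1: __XX___XX_XXXX_
step 2: _XX___XX_XX____
step 3: XX___XX_XX_____
step 4: X___XX_XX______
step 5: X__XX_XX_______
step 6: X_XX_XX________
step 7: XXX_XX_________
count of X: 5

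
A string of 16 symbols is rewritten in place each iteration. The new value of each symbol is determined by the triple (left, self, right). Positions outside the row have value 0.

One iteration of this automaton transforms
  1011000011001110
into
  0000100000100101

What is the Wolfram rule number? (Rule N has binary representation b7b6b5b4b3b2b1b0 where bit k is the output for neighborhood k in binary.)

position 13: 111 → 1  (bit 7 = 1)
position 3: 110 → 0  (bit 6 = 0)
position 1: 101 → 0  (bit 5 = 0)
position 4: 100 → 1  (bit 4 = 1)
position 2: 011 → 0  (bit 3 = 0)
position 0: 010 → 0  (bit 2 = 0)
position 7: 001 → 0  (bit 1 = 0)
position 5: 000 → 0  (bit 0 = 0)
bits b7..b0 = 10010000 = 144

144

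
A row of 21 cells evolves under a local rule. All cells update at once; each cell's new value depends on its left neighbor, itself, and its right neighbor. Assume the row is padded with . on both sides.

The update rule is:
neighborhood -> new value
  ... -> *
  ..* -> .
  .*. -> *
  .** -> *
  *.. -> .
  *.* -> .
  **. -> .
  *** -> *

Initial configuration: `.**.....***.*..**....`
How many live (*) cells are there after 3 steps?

.*..***.**..*..*..***
.*..**..*...*..*..**.
.*..*...*.*.*..*..*..
count of *: 7

7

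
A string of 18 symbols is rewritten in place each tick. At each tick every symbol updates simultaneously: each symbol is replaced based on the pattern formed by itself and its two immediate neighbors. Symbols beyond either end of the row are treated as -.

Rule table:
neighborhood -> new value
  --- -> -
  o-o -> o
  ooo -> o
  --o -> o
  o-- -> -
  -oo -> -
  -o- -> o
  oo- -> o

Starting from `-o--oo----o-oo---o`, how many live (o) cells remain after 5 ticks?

oo-o-o---ooo-o--oo
-ooooo--o-oooo-o-o
o-oooo-ooo-ooooooo
oo-oooo-ooo-oooooo
-oo-oooo-ooo-ooooo
count of o: 14

14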